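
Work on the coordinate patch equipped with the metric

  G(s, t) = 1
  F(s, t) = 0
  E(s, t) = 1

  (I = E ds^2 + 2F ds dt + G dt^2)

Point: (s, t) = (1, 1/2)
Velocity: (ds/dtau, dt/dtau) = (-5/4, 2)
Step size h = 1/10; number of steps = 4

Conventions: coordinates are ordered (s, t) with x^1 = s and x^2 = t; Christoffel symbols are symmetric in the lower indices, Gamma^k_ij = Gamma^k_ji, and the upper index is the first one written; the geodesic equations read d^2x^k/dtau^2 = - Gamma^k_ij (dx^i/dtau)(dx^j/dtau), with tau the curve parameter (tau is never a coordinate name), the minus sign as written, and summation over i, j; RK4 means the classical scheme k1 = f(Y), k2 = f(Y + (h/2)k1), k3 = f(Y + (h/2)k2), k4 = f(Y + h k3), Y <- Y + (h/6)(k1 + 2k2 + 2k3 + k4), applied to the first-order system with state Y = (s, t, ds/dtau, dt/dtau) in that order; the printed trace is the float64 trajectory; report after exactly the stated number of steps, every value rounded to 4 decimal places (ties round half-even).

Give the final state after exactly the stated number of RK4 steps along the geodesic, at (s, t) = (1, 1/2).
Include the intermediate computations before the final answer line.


f(Y) = (ds/dtau, dt/dtau, -Gamma^s_ij Y'^i Y'^j, -Gamma^t_ij Y'^i Y'^j) with the Gammas evaluated at the stage position; h = 0.100000; intermediate values shown to 6 dp
step 0: s = 1.0000, t = 0.5000, ds/dtau = -1.2500, dt/dtau = 2.0000
step 1:
  k1: at (s, t) = (1.000000, 0.500000), (ds/dtau, dt/dtau) = (-1.250000, 2.000000); Gamma_sss = 0.000000, Gamma_sst = 0.000000, Gamma_stt = 0.000000, Gamma_tss = 0.000000, Gamma_tst = 0.000000, Gamma_ttt = 0.000000; k1 = (-1.250000, 2.000000, 0.000000, 0.000000)
  k2: at (s, t) = (0.937500, 0.600000), (ds/dtau, dt/dtau) = (-1.250000, 2.000000); Gamma_sss = 0.000000, Gamma_sst = 0.000000, Gamma_stt = 0.000000, Gamma_tss = 0.000000, Gamma_tst = 0.000000, Gamma_ttt = 0.000000; k2 = (-1.250000, 2.000000, 0.000000, 0.000000)
  k3: at (s, t) = (0.937500, 0.600000), (ds/dtau, dt/dtau) = (-1.250000, 2.000000); Gamma_sss = 0.000000, Gamma_sst = 0.000000, Gamma_stt = 0.000000, Gamma_tss = 0.000000, Gamma_tst = 0.000000, Gamma_ttt = 0.000000; k3 = (-1.250000, 2.000000, 0.000000, 0.000000)
  k4: at (s, t) = (0.875000, 0.700000), (ds/dtau, dt/dtau) = (-1.250000, 2.000000); Gamma_sss = 0.000000, Gamma_sst = 0.000000, Gamma_stt = 0.000000, Gamma_tss = 0.000000, Gamma_tst = 0.000000, Gamma_ttt = 0.000000; k4 = (-1.250000, 2.000000, 0.000000, 0.000000)
  Y <- Y + (h/6)(k1 + 2k2 + 2k3 + k4): s = 0.8750, t = 0.7000, ds/dtau = -1.2500, dt/dtau = 2.0000
step 2:
  k1: at (s, t) = (0.875000, 0.700000), (ds/dtau, dt/dtau) = (-1.250000, 2.000000); Gamma_sss = 0.000000, Gamma_sst = 0.000000, Gamma_stt = 0.000000, Gamma_tss = 0.000000, Gamma_tst = 0.000000, Gamma_ttt = 0.000000; k1 = (-1.250000, 2.000000, 0.000000, 0.000000)
  k2: at (s, t) = (0.812500, 0.800000), (ds/dtau, dt/dtau) = (-1.250000, 2.000000); Gamma_sss = 0.000000, Gamma_sst = 0.000000, Gamma_stt = 0.000000, Gamma_tss = 0.000000, Gamma_tst = 0.000000, Gamma_ttt = 0.000000; k2 = (-1.250000, 2.000000, 0.000000, 0.000000)
  k3: at (s, t) = (0.812500, 0.800000), (ds/dtau, dt/dtau) = (-1.250000, 2.000000); Gamma_sss = 0.000000, Gamma_sst = 0.000000, Gamma_stt = 0.000000, Gamma_tss = 0.000000, Gamma_tst = 0.000000, Gamma_ttt = 0.000000; k3 = (-1.250000, 2.000000, 0.000000, 0.000000)
  k4: at (s, t) = (0.750000, 0.900000), (ds/dtau, dt/dtau) = (-1.250000, 2.000000); Gamma_sss = 0.000000, Gamma_sst = 0.000000, Gamma_stt = 0.000000, Gamma_tss = 0.000000, Gamma_tst = 0.000000, Gamma_ttt = 0.000000; k4 = (-1.250000, 2.000000, 0.000000, 0.000000)
  Y <- Y + (h/6)(k1 + 2k2 + 2k3 + k4): s = 0.7500, t = 0.9000, ds/dtau = -1.2500, dt/dtau = 2.0000
step 3:
  k1: at (s, t) = (0.750000, 0.900000), (ds/dtau, dt/dtau) = (-1.250000, 2.000000); Gamma_sss = 0.000000, Gamma_sst = 0.000000, Gamma_stt = 0.000000, Gamma_tss = 0.000000, Gamma_tst = 0.000000, Gamma_ttt = 0.000000; k1 = (-1.250000, 2.000000, 0.000000, 0.000000)
  k2: at (s, t) = (0.687500, 1.000000), (ds/dtau, dt/dtau) = (-1.250000, 2.000000); Gamma_sss = 0.000000, Gamma_sst = 0.000000, Gamma_stt = 0.000000, Gamma_tss = 0.000000, Gamma_tst = 0.000000, Gamma_ttt = 0.000000; k2 = (-1.250000, 2.000000, 0.000000, 0.000000)
  k3: at (s, t) = (0.687500, 1.000000), (ds/dtau, dt/dtau) = (-1.250000, 2.000000); Gamma_sss = 0.000000, Gamma_sst = 0.000000, Gamma_stt = 0.000000, Gamma_tss = 0.000000, Gamma_tst = 0.000000, Gamma_ttt = 0.000000; k3 = (-1.250000, 2.000000, 0.000000, 0.000000)
  k4: at (s, t) = (0.625000, 1.100000), (ds/dtau, dt/dtau) = (-1.250000, 2.000000); Gamma_sss = 0.000000, Gamma_sst = 0.000000, Gamma_stt = 0.000000, Gamma_tss = 0.000000, Gamma_tst = 0.000000, Gamma_ttt = 0.000000; k4 = (-1.250000, 2.000000, 0.000000, 0.000000)
  Y <- Y + (h/6)(k1 + 2k2 + 2k3 + k4): s = 0.6250, t = 1.1000, ds/dtau = -1.2500, dt/dtau = 2.0000
step 4:
  k1: at (s, t) = (0.625000, 1.100000), (ds/dtau, dt/dtau) = (-1.250000, 2.000000); Gamma_sss = 0.000000, Gamma_sst = 0.000000, Gamma_stt = 0.000000, Gamma_tss = 0.000000, Gamma_tst = 0.000000, Gamma_ttt = 0.000000; k1 = (-1.250000, 2.000000, 0.000000, 0.000000)
  k2: at (s, t) = (0.562500, 1.200000), (ds/dtau, dt/dtau) = (-1.250000, 2.000000); Gamma_sss = 0.000000, Gamma_sst = 0.000000, Gamma_stt = 0.000000, Gamma_tss = 0.000000, Gamma_tst = 0.000000, Gamma_ttt = 0.000000; k2 = (-1.250000, 2.000000, 0.000000, 0.000000)
  k3: at (s, t) = (0.562500, 1.200000), (ds/dtau, dt/dtau) = (-1.250000, 2.000000); Gamma_sss = 0.000000, Gamma_sst = 0.000000, Gamma_stt = 0.000000, Gamma_tss = 0.000000, Gamma_tst = 0.000000, Gamma_ttt = 0.000000; k3 = (-1.250000, 2.000000, 0.000000, 0.000000)
  k4: at (s, t) = (0.500000, 1.300000), (ds/dtau, dt/dtau) = (-1.250000, 2.000000); Gamma_sss = 0.000000, Gamma_sst = 0.000000, Gamma_stt = 0.000000, Gamma_tss = 0.000000, Gamma_tst = 0.000000, Gamma_ttt = 0.000000; k4 = (-1.250000, 2.000000, 0.000000, 0.000000)
  Y <- Y + (h/6)(k1 + 2k2 + 2k3 + k4): s = 0.5000, t = 1.3000, ds/dtau = -1.2500, dt/dtau = 2.0000

Answer: s = 0.5000, t = 1.3000, ds/dtau = -1.2500, dt/dtau = 2.0000


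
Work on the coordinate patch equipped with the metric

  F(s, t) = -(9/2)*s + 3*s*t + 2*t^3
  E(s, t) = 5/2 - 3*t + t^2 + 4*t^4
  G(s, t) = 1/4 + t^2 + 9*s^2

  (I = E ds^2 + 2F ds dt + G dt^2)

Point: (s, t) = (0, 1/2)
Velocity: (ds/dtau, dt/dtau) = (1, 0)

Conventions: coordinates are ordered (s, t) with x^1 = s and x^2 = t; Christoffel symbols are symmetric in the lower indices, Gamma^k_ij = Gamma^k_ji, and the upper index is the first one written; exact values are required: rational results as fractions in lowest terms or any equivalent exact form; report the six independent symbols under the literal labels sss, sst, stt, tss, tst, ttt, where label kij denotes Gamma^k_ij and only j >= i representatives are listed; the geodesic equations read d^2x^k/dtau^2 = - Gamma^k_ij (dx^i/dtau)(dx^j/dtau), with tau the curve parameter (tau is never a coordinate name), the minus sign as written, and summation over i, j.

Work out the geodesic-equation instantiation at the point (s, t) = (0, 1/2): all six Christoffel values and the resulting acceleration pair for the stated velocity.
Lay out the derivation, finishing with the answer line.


E = 3/2, F = 1/4, G = 1/2 at the point
E_s = 0, E_t = 0, F_s = -3, F_t = 3/2, G_s = 0, G_t = 1
EG - F^2 = 11/16;  g^inv = (16/11) * [[1/2, -1/4], [-1/4, 3/2]]
first-kind symbols [ij,l] = (1/2)(d_i g_jl + d_j g_il - d_l g_ij): [ss,s] = E_s/2 = 0, [ss,t] = F_s - E_t/2 = -3, [st,s] = E_t/2 = 0, [st,t] = G_s/2 = 0, [tt,s] = F_t - G_s/2 = 3/2, [tt,t] = G_t/2 = 1/2
Gamma^s_ij = (G*[ij,s] - F*[ij,t])/(EG - F^2), Gamma^t_ij = (E*[ij,t] - F*[ij,s])/(EG - F^2)
Gamma_sss = 12/11, Gamma_sst = 0, Gamma_stt = 10/11, Gamma_tss = -72/11, Gamma_tst = 0, Gamma_ttt = 6/11
d^2s/dtau^2 = -(Gamma_sss*(1)^2 + 2*Gamma_sst*(1)*(0) + Gamma_stt*(0)^2) = -12/11
d^2t/dtau^2 = -(Gamma_tss*(1)^2 + 2*Gamma_tst*(1)*(0) + Gamma_ttt*(0)^2) = 72/11

Answer: Gamma_sss = 12/11, Gamma_sst = 0, Gamma_stt = 10/11, Gamma_tss = -72/11, Gamma_tst = 0, Gamma_ttt = 6/11; accelerations (d^2s/dtau^2, d^2t/dtau^2) = (-12/11, 72/11)


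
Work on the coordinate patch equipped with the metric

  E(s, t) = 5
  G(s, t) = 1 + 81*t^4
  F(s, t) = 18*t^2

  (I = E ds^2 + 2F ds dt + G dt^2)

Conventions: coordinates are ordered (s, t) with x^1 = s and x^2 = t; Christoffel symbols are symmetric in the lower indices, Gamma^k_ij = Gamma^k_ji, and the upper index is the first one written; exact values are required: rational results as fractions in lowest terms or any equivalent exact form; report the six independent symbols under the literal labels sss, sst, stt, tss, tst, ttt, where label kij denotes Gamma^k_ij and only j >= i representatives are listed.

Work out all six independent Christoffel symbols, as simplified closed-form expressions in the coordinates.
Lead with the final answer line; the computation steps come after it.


Answer: Gamma_sss = 0, Gamma_sst = 0, Gamma_stt = 36*t/(81*t^4 + 5), Gamma_tss = 0, Gamma_tst = 0, Gamma_ttt = 162*t^3/(81*t^4 + 5)

E = 5; F = 18*t^2; G = 1 + 81*t^4
Gamma^k_ij = (1/2) g^{kl} (d_i g_jl + d_j g_il - d_l g_ij), with g^inv = (1/(EG-F^2)) [[G, -F], [-F, E]]
first partials: E_s = 0, E_t = 0, F_s = 0, F_t = 36*t, G_s = 0, G_t = 324*t^3
D = EG - F^2 = 5 + 81*t^4
expanded: Gamma^s_ss = (G E_s - 2F F_s + F E_t)/(2D), Gamma^s_st = (G E_t - F G_s)/(2D), Gamma^s_tt = (2G F_t - G G_s - F G_t)/(2D), Gamma^t_ss = (2E F_s - E E_t - F E_s)/(2D), Gamma^t_st = (E G_s - F E_t)/(2D), Gamma^t_tt = (E G_t - 2F F_t + F G_s)/(2D); substitute and cancel common factors


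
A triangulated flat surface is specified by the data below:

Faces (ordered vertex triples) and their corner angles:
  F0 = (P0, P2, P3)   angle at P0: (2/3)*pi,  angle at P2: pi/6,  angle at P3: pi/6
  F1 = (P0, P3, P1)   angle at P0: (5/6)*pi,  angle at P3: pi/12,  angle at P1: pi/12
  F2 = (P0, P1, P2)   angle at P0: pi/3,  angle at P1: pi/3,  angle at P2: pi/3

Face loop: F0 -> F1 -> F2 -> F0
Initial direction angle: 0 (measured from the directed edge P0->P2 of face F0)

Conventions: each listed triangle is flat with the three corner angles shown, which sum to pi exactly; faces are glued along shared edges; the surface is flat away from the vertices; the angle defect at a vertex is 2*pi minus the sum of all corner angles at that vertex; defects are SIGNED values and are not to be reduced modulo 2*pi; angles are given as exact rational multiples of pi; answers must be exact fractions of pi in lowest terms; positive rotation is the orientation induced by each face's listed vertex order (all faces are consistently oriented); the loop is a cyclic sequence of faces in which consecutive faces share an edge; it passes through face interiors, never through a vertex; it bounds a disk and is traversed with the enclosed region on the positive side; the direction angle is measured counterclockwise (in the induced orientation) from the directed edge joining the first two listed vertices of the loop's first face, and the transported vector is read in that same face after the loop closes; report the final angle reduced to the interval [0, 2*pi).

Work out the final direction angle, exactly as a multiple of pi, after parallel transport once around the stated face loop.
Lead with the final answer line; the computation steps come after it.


Answer: final direction angle = pi/6

enclosed vertex P0: corner angles sum to (11/6)*pi, defect = 2*pi - (11/6)*pi = pi/6
the final direction is the initial angle plus the enclosed defects, taken mod 2*pi in the induced orientation
final angle = 0 + pi/6 = pi/6 (mod 2*pi)


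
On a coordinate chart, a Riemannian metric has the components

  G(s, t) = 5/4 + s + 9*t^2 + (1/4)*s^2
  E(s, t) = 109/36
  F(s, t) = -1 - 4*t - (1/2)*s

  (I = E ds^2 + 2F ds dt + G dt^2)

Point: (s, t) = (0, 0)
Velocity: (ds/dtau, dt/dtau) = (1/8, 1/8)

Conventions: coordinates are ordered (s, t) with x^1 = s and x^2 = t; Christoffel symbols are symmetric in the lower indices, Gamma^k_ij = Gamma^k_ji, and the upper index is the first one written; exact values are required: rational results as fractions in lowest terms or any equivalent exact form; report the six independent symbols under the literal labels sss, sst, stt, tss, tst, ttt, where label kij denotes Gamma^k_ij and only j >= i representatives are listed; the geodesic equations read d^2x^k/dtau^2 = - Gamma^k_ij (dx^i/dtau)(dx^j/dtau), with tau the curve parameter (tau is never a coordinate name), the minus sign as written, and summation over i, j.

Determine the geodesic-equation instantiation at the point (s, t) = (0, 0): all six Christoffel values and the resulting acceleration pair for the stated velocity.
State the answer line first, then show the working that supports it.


Answer: Gamma_sss = -72/401, Gamma_sst = 72/401, Gamma_stt = -810/401, Gamma_tss = -218/401, Gamma_tst = 218/401, Gamma_ttt = -648/401; accelerations (d^2s/dtau^2, d^2t/dtau^2) = (369/12832, 215/12832)

E = 109/36, F = -1, G = 5/4 at the point
E_s = 0, E_t = 0, F_s = -1/2, F_t = -4, G_s = 1, G_t = 0
EG - F^2 = 401/144;  g^inv = (144/401) * [[5/4, 1], [1, 109/36]]
first-kind symbols [ij,l] = (1/2)(d_i g_jl + d_j g_il - d_l g_ij): [ss,s] = E_s/2 = 0, [ss,t] = F_s - E_t/2 = -1/2, [st,s] = E_t/2 = 0, [st,t] = G_s/2 = 1/2, [tt,s] = F_t - G_s/2 = -9/2, [tt,t] = G_t/2 = 0
Gamma^s_ij = (G*[ij,s] - F*[ij,t])/(EG - F^2), Gamma^t_ij = (E*[ij,t] - F*[ij,s])/(EG - F^2)
Gamma_sss = -72/401, Gamma_sst = 72/401, Gamma_stt = -810/401, Gamma_tss = -218/401, Gamma_tst = 218/401, Gamma_ttt = -648/401
d^2s/dtau^2 = -(Gamma_sss*(1/8)^2 + 2*Gamma_sst*(1/8)*(1/8) + Gamma_stt*(1/8)^2) = 369/12832
d^2t/dtau^2 = -(Gamma_tss*(1/8)^2 + 2*Gamma_tst*(1/8)*(1/8) + Gamma_ttt*(1/8)^2) = 215/12832


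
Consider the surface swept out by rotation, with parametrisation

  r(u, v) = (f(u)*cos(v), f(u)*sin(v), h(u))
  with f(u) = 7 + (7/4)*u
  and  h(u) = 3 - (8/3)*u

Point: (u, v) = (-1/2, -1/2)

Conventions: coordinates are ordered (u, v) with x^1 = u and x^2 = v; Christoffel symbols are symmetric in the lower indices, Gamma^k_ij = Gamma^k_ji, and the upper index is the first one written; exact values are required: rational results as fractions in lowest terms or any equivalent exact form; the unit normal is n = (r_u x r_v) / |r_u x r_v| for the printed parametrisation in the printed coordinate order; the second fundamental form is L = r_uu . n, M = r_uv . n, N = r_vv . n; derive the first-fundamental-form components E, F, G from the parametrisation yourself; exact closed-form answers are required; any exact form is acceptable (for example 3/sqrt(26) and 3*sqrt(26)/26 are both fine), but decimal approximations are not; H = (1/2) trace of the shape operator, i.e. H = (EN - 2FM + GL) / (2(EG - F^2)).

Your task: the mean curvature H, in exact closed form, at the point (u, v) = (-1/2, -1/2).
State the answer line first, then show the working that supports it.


Answer: H = -128*sqrt(1465)/71785

f = 49/8, f' = 7/4, f'' = 0, h' = -8/3, h'' = 0
E = 1465/144, F = 0, G = 2401/64; answer radicand W^2 = 1465/144
unnormalised second-form numerators: l = 0, m = 0, n = -49/3; L = l/sqrt(1465/144), and similarly M = m/sqrt(W^2), N = n/sqrt(W^2)
H = (E*n - 2*F*m + G*l) / (2*(EG - F^2)*sqrt(W^2)); E*n - 2*F*m + G*l = -71785/432, EG - F^2 = 3517465/9216, so H = (-32/147)/sqrt(1465/144)


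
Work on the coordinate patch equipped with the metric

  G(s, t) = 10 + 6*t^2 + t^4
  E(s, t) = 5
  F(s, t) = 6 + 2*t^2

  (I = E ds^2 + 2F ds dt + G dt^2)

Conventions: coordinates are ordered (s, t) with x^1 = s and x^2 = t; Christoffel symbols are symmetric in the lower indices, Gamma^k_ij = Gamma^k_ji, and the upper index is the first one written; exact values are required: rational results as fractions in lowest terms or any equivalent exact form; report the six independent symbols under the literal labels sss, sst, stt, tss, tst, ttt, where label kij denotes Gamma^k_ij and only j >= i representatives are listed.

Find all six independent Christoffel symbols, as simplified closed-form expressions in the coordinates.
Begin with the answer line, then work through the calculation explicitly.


Answer: Gamma_sss = 0, Gamma_sst = 0, Gamma_stt = 4*t/(t^4 + 6*t^2 + 14), Gamma_tss = 0, Gamma_tst = 0, Gamma_ttt = (2*t^3 + 6*t)/(t^4 + 6*t^2 + 14)

E = 5; F = 6 + 2*t^2; G = 10 + 6*t^2 + t^4
Gamma^k_ij = (1/2) g^{kl} (d_i g_jl + d_j g_il - d_l g_ij), with g^inv = (1/(EG-F^2)) [[G, -F], [-F, E]]
first partials: E_s = 0, E_t = 0, F_s = 0, F_t = 4*t, G_s = 0, G_t = 12*t + 4*t^3
D = EG - F^2 = 14 + 6*t^2 + t^4
expanded: Gamma^s_ss = (G E_s - 2F F_s + F E_t)/(2D), Gamma^s_st = (G E_t - F G_s)/(2D), Gamma^s_tt = (2G F_t - G G_s - F G_t)/(2D), Gamma^t_ss = (2E F_s - E E_t - F E_s)/(2D), Gamma^t_st = (E G_s - F E_t)/(2D), Gamma^t_tt = (E G_t - 2F F_t + F G_s)/(2D); substitute and cancel common factors


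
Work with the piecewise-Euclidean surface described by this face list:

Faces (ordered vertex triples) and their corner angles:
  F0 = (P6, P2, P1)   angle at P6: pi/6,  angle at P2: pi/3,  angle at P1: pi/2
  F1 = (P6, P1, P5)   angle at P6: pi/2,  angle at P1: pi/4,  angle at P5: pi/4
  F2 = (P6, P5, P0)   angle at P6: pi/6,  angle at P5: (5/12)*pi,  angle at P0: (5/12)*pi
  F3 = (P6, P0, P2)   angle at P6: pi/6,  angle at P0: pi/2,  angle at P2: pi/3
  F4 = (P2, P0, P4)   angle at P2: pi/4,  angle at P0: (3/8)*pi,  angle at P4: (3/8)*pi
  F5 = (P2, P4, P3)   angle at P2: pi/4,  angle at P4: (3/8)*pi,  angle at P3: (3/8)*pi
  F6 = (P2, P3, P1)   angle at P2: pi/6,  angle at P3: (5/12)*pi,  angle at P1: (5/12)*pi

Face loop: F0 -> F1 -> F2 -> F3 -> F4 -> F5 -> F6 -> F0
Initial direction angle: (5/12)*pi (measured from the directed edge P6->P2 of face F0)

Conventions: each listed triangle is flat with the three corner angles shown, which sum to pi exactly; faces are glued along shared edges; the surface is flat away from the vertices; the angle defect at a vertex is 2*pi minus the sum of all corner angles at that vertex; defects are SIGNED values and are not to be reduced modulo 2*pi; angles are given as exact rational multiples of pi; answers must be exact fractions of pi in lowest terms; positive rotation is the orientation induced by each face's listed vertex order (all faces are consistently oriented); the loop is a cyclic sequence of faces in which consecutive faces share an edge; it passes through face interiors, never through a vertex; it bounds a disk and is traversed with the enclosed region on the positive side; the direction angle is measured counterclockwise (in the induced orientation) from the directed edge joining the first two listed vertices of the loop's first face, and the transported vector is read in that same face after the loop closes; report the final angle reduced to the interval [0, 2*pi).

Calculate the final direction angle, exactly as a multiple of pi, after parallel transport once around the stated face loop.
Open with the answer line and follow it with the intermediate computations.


Answer: final direction angle = pi/12

enclosed vertex P2: corner angles sum to (4/3)*pi, defect = 2*pi - (4/3)*pi = (2/3)*pi
enclosed vertex P6: corner angles sum to pi, defect = 2*pi - pi = pi
final direction = starting direction + enclosed defect total, reduced mod 2*pi (induced orientation)
final angle = (5/12)*pi + (5/3)*pi = pi/12 (mod 2*pi)


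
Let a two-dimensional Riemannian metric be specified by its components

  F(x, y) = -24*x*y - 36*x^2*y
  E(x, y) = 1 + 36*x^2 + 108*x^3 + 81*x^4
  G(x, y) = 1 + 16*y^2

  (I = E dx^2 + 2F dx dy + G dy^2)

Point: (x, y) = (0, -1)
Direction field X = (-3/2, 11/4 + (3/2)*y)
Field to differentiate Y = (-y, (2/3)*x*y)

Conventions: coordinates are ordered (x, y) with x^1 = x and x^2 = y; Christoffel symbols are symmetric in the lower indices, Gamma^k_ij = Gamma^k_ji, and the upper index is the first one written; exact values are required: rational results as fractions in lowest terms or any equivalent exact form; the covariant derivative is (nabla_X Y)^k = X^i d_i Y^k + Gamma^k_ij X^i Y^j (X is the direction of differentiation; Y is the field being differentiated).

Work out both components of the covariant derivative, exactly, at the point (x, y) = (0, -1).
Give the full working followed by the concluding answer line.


E = 1, F = 0, G = 17 at the point
E_x = 0, E_y = 0, F_x = 24, F_y = 0, G_x = 0, G_y = -32
EG - F^2 = 17;  g^inv = (1/17) * [[17, 0], [0, 1]]
first-kind symbols [ij,l] = (1/2)(d_i g_jl + d_j g_il - d_l g_ij): [xx,x] = E_x/2 = 0, [xx,y] = F_x - E_y/2 = 24, [xy,x] = E_y/2 = 0, [xy,y] = G_x/2 = 0, [yy,x] = F_y - G_x/2 = 0, [yy,y] = G_y/2 = -16
Gamma^x_ij = (G*[ij,x] - F*[ij,y])/(EG - F^2), Gamma^y_ij = (E*[ij,y] - F*[ij,x])/(EG - F^2)
Gamma_xxx = 0, Gamma_xxy = 0, Gamma_xyy = 0, Gamma_yxx = 24/17, Gamma_yxy = 0, Gamma_yyy = -16/17
X = (-3/2, 5/4), Y = (1, 0) at the point

Answer: (nabla_X Y)^x = -5/4, (nabla_X Y)^y = -19/17


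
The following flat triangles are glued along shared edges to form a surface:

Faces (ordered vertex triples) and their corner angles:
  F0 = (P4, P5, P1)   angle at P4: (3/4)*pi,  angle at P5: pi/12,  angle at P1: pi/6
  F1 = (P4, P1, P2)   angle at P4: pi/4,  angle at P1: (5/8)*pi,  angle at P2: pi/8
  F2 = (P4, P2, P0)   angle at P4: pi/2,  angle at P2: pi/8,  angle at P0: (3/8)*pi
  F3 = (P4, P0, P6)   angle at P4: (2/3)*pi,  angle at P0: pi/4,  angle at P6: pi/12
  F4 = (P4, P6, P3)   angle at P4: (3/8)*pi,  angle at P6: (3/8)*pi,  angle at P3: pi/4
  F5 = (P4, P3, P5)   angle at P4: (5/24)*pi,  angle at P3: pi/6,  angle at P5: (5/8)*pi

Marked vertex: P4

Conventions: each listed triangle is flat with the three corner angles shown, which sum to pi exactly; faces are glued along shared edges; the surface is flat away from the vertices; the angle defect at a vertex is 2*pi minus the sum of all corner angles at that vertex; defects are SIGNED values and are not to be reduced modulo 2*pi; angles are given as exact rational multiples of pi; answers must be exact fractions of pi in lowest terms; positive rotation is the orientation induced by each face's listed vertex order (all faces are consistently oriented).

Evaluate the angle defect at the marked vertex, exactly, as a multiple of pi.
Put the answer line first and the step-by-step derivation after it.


Answer: defect(P4) = (-3/4)*pi

Sum of corner angles at P4: (11/4)*pi
defect = 2*pi - (11/4)*pi


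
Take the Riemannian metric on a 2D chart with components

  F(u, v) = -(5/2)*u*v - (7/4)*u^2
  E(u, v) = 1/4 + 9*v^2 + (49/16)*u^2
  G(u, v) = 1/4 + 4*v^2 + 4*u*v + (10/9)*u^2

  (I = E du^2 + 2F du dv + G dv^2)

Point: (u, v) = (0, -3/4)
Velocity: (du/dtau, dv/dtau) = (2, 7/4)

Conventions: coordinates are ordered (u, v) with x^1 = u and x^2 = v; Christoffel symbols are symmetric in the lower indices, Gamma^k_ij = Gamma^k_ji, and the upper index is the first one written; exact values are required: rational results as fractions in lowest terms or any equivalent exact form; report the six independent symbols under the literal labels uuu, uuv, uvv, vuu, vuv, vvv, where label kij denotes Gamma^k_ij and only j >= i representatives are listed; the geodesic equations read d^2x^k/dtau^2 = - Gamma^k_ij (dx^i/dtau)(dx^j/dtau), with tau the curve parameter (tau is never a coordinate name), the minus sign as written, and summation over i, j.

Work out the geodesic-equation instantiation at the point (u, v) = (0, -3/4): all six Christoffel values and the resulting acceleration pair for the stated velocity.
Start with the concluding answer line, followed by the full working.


Answer: Gamma_uuu = 0, Gamma_uuv = -108/85, Gamma_uvv = 24/85, Gamma_vuu = 69/20, Gamma_vuv = -3/5, Gamma_vvv = -6/5; accelerations (d^2u/dtau^2, d^2v/dtau^2) = (273/34, -237/40)

E = 85/16, F = 0, G = 5/2 at the point
E_u = 0, E_v = -27/2, F_u = 15/8, F_v = 0, G_u = -3, G_v = -6
EG - F^2 = 425/32;  g^inv = (32/425) * [[5/2, 0], [0, 85/16]]
first-kind symbols [ij,l] = (1/2)(d_i g_jl + d_j g_il - d_l g_ij): [uu,u] = E_u/2 = 0, [uu,v] = F_u - E_v/2 = 69/8, [uv,u] = E_v/2 = -27/4, [uv,v] = G_u/2 = -3/2, [vv,u] = F_v - G_u/2 = 3/2, [vv,v] = G_v/2 = -3
Gamma^u_ij = (G*[ij,u] - F*[ij,v])/(EG - F^2), Gamma^v_ij = (E*[ij,v] - F*[ij,u])/(EG - F^2)
Gamma_uuu = 0, Gamma_uuv = -108/85, Gamma_uvv = 24/85, Gamma_vuu = 69/20, Gamma_vuv = -3/5, Gamma_vvv = -6/5
d^2u/dtau^2 = -(Gamma_uuu*(2)^2 + 2*Gamma_uuv*(2)*(7/4) + Gamma_uvv*(7/4)^2) = 273/34
d^2v/dtau^2 = -(Gamma_vuu*(2)^2 + 2*Gamma_vuv*(2)*(7/4) + Gamma_vvv*(7/4)^2) = -237/40


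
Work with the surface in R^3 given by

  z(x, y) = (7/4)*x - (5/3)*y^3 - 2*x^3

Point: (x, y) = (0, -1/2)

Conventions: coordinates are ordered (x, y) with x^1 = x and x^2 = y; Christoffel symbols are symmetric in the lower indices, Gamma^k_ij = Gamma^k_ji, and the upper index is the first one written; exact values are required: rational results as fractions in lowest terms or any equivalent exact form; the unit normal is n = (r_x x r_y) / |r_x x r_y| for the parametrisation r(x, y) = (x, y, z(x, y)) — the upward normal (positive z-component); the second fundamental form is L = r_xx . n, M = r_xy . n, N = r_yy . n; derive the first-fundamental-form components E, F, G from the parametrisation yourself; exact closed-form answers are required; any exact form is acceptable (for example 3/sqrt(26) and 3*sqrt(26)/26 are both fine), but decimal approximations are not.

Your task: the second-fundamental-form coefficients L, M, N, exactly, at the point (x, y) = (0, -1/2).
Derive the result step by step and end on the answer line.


z_x = 7/4, z_y = -5/4, z_xx = 0, z_xy = 0, z_yy = 5
E = 65/16, F = -35/16, G = 41/16; answer radicand W^2 = 45/8
unnormalised second-form numerators: l = 0, m = 0, n = 5; L = l/sqrt(45/8), and similarly M = m/sqrt(W^2), N = n/sqrt(W^2)

Answer: L = 0, M = 0, N = 2*sqrt(10)/3


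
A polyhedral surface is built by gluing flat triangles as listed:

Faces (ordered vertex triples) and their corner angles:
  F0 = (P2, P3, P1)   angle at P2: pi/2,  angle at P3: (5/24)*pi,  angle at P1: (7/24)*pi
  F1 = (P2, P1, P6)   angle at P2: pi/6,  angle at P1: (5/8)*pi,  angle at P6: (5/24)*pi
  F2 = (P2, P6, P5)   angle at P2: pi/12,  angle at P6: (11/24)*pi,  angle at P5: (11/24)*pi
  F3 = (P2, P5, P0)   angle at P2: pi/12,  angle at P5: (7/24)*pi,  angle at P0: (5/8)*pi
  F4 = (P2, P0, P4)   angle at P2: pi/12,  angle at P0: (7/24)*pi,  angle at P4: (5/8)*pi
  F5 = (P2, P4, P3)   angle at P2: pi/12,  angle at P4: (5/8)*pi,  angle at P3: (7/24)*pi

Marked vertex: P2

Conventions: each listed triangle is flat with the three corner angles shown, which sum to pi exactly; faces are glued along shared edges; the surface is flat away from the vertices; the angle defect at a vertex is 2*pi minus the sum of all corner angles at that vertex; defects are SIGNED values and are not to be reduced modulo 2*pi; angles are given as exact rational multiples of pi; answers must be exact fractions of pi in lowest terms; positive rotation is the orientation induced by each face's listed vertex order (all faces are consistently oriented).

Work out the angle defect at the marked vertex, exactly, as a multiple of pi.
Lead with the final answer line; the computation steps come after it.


Answer: defect(P2) = pi

Sum of corner angles at P2: pi
defect = 2*pi - pi


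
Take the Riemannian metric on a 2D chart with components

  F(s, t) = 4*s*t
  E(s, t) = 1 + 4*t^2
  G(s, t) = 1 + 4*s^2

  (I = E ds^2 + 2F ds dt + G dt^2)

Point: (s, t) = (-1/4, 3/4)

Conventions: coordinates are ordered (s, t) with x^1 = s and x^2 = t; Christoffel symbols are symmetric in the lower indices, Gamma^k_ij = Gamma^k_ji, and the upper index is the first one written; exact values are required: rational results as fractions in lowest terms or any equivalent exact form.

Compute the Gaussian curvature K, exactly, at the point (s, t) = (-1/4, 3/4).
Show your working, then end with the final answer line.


E = 13/4, F = -3/4, G = 5/4, EG - F^2 = 7/2 at the point
E_s = 0, E_t = 6, F_s = 3, F_t = -1, G_s = -2, G_t = 0
E_tt = 8, F_st = 4, G_ss = 8
Compute both Brioschi determinants and normalise by (EG - F^2)^2.
M1 = [[-E_tt/2 + F_st - G_ss/2, E_s/2, F_s - E_t/2], [F_t - G_s/2, E, F], [G_t/2, F, G]] = [[-4, 0, 0], [0, 13/4, -3/4], [0, -3/4, 5/4]]; det M1 = -14
M2 = [[0, E_t/2, G_s/2], [E_t/2, E, F], [G_s/2, F, G]] = [[0, 3, -1], [3, 13/4, -3/4], [-1, -3/4, 5/4]]; det M2 = -10
det M1 - det M2 = -4; K = -4 / (7/2)^2 = -16/49

Answer: K = -16/49


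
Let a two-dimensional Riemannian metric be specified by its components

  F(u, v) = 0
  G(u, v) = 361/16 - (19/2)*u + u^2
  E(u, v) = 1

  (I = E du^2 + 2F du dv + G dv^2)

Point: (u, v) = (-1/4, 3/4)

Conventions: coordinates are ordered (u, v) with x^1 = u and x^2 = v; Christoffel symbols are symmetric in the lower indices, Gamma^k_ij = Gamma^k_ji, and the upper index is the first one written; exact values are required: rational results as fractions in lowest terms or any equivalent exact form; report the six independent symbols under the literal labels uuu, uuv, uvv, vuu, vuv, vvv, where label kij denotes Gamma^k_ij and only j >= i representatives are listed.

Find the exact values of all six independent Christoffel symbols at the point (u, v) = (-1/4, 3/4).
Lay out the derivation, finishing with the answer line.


E = 1, F = 0, G = 25 at the point
E_u = 0, E_v = 0, F_u = 0, F_v = 0, G_u = -10, G_v = 0
EG - F^2 = 25;  g^inv = (1/25) * [[25, 0], [0, 1]]
first-kind symbols [ij,l] = (1/2)(d_i g_jl + d_j g_il - d_l g_ij): [uu,u] = E_u/2 = 0, [uu,v] = F_u - E_v/2 = 0, [uv,u] = E_v/2 = 0, [uv,v] = G_u/2 = -5, [vv,u] = F_v - G_u/2 = 5, [vv,v] = G_v/2 = 0
Gamma^u_ij = (G*[ij,u] - F*[ij,v])/(EG - F^2), Gamma^v_ij = (E*[ij,v] - F*[ij,u])/(EG - F^2)

Answer: Gamma_uuu = 0, Gamma_uuv = 0, Gamma_uvv = 5, Gamma_vuu = 0, Gamma_vuv = -1/5, Gamma_vvv = 0


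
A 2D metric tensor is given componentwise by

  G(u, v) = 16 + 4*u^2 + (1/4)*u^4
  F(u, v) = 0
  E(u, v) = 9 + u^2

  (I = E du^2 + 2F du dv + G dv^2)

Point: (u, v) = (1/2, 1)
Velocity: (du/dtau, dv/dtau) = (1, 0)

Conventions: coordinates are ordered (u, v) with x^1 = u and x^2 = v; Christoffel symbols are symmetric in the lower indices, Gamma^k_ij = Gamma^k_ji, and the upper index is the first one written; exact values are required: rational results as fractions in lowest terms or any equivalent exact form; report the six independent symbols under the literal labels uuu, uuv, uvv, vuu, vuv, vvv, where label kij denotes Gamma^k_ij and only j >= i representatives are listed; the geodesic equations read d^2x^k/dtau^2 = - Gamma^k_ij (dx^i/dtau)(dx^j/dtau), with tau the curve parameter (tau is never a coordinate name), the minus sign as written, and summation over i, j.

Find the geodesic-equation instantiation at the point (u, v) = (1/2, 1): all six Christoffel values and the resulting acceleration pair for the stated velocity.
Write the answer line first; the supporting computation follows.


Answer: Gamma_uuu = 2/37, Gamma_uuv = 0, Gamma_uvv = -33/148, Gamma_vuu = 0, Gamma_vuv = 4/33, Gamma_vvv = 0; accelerations (d^2u/dtau^2, d^2v/dtau^2) = (-2/37, 0)

E = 37/4, F = 0, G = 1089/64 at the point
E_u = 1, E_v = 0, F_u = 0, F_v = 0, G_u = 33/8, G_v = 0
EG - F^2 = 40293/256;  g^inv = (256/40293) * [[1089/64, 0], [0, 37/4]]
first-kind symbols [ij,l] = (1/2)(d_i g_jl + d_j g_il - d_l g_ij): [uu,u] = E_u/2 = 1/2, [uu,v] = F_u - E_v/2 = 0, [uv,u] = E_v/2 = 0, [uv,v] = G_u/2 = 33/16, [vv,u] = F_v - G_u/2 = -33/16, [vv,v] = G_v/2 = 0
Gamma^u_ij = (G*[ij,u] - F*[ij,v])/(EG - F^2), Gamma^v_ij = (E*[ij,v] - F*[ij,u])/(EG - F^2)
Gamma_uuu = 2/37, Gamma_uuv = 0, Gamma_uvv = -33/148, Gamma_vuu = 0, Gamma_vuv = 4/33, Gamma_vvv = 0
d^2u/dtau^2 = -(Gamma_uuu*(1)^2 + 2*Gamma_uuv*(1)*(0) + Gamma_uvv*(0)^2) = -2/37
d^2v/dtau^2 = -(Gamma_vuu*(1)^2 + 2*Gamma_vuv*(1)*(0) + Gamma_vvv*(0)^2) = 0


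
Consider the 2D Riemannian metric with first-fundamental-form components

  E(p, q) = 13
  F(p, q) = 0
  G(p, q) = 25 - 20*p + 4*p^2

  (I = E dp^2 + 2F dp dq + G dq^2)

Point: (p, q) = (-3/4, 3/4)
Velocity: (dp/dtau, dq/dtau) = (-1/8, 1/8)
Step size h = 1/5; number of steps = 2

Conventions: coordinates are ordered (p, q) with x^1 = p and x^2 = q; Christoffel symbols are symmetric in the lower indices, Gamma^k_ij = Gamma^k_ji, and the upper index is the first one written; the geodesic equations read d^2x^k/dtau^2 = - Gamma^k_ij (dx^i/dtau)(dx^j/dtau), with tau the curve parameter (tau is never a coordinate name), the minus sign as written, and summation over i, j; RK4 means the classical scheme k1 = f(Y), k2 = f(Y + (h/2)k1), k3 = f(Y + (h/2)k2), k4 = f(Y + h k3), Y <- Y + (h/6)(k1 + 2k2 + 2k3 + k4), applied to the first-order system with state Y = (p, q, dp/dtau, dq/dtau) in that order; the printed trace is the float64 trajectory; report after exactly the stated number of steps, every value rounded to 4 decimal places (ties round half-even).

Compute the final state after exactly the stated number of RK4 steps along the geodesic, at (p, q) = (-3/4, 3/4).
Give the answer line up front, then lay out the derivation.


Answer: p = -0.8012, q = 0.7992, dp/dtau = -0.1311, dq/dtau = 0.1212

f(Y) = (dp/dtau, dq/dtau, -Gamma^p_ij Y'^i Y'^j, -Gamma^q_ij Y'^i Y'^j) with the Gammas evaluated at the stage position; h = 0.200000; intermediate values shown to 6 dp
step 0: p = -0.7500, q = 0.7500, dp/dtau = -0.1250, dq/dtau = 0.1250
step 1:
  k1: at (p, q) = (-0.750000, 0.750000), (dp/dtau, dq/dtau) = (-0.125000, 0.125000); Gamma_ppp = 0.000000, Gamma_ppq = 0.000000, Gamma_pqq = 1.000000, Gamma_qpp = 0.000000, Gamma_qpq = -0.307692, Gamma_qqq = 0.000000; k1 = (-0.125000, 0.125000, -0.015625, -0.009615)
  k2: at (p, q) = (-0.762500, 0.762500), (dp/dtau, dq/dtau) = (-0.126562, 0.124038); Gamma_ppp = 0.000000, Gamma_ppq = 0.000000, Gamma_pqq = 1.003846, Gamma_qpp = 0.000000, Gamma_qpq = -0.306513, Gamma_qqq = 0.000000; k2 = (-0.126562, 0.124038, -0.015445, -0.009624)
  k3: at (p, q) = (-0.762656, 0.762404), (dp/dtau, dq/dtau) = (-0.126544, 0.124038); Gamma_ppp = 0.000000, Gamma_ppq = 0.000000, Gamma_pqq = 1.003894, Gamma_qpp = 0.000000, Gamma_qpq = -0.306499, Gamma_qqq = 0.000000; k3 = (-0.126544, 0.124038, -0.015445, -0.009622)
  k4: at (p, q) = (-0.775309, 0.774808), (dp/dtau, dq/dtau) = (-0.128089, 0.123076); Gamma_ppp = 0.000000, Gamma_ppq = 0.000000, Gamma_pqq = 1.007787, Gamma_qpp = 0.000000, Gamma_qpq = -0.305315, Gamma_qqq = 0.000000; k4 = (-0.128089, 0.123076, -0.015266, -0.009626)
  Y <- Y + (h/6)(k1 + 2k2 + 2k3 + k4): p = -0.7753, q = 0.7748, dp/dtau = -0.1281, dq/dtau = 0.1231
step 2:
  k1: at (p, q) = (-0.775310, 0.774808), (dp/dtau, dq/dtau) = (-0.128089, 0.123076); Gamma_ppp = 0.000000, Gamma_ppq = 0.000000, Gamma_pqq = 1.007788, Gamma_qpp = 0.000000, Gamma_qpq = -0.305315, Gamma_qqq = 0.000000; k1 = (-0.128089, 0.123076, -0.015266, -0.009626)
  k2: at (p, q) = (-0.788119, 0.787115), (dp/dtau, dq/dtau) = (-0.129616, 0.122113); Gamma_ppp = 0.000000, Gamma_ppq = 0.000000, Gamma_pqq = 1.011729, Gamma_qpp = 0.000000, Gamma_qpq = -0.304125, Gamma_qqq = 0.000000; k2 = (-0.129616, 0.122113, -0.015086, -0.009627)
  k3: at (p, q) = (-0.788272, 0.787019), (dp/dtau, dq/dtau) = (-0.129598, 0.122113); Gamma_ppp = 0.000000, Gamma_ppq = 0.000000, Gamma_pqq = 1.011776, Gamma_qpp = 0.000000, Gamma_qpq = -0.304111, Gamma_qqq = 0.000000; k3 = (-0.129598, 0.122113, -0.015087, -0.009625)
  k4: at (p, q) = (-0.801230, 0.799230), (dp/dtau, dq/dtau) = (-0.131106, 0.121150); Gamma_ppp = 0.000000, Gamma_ppq = 0.000000, Gamma_pqq = 1.015763, Gamma_qpp = 0.000000, Gamma_qpq = -0.302917, Gamma_qqq = 0.000000; k4 = (-0.131106, 0.121150, -0.014909, -0.009623)
  Y <- Y + (h/6)(k1 + 2k2 + 2k3 + k4): p = -0.8012, q = 0.7992, dp/dtau = -0.1311, dq/dtau = 0.1212


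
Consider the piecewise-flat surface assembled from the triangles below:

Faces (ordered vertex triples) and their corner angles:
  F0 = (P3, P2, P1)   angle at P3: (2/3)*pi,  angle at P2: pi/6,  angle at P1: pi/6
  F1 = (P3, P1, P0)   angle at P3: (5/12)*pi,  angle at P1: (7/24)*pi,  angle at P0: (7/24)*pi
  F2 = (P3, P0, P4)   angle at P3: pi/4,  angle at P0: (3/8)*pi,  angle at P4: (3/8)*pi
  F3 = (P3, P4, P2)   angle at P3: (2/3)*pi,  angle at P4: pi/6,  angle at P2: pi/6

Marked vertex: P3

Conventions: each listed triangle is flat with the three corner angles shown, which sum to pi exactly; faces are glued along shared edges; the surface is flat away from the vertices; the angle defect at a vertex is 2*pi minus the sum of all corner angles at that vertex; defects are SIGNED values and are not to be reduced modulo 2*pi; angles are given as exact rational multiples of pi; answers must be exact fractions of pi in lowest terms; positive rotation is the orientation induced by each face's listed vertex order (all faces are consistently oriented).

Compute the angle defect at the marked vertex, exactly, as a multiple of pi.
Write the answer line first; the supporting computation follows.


Answer: defect(P3) = 0

Sum of corner angles at P3: 2*pi
defect = 2*pi - 2*pi


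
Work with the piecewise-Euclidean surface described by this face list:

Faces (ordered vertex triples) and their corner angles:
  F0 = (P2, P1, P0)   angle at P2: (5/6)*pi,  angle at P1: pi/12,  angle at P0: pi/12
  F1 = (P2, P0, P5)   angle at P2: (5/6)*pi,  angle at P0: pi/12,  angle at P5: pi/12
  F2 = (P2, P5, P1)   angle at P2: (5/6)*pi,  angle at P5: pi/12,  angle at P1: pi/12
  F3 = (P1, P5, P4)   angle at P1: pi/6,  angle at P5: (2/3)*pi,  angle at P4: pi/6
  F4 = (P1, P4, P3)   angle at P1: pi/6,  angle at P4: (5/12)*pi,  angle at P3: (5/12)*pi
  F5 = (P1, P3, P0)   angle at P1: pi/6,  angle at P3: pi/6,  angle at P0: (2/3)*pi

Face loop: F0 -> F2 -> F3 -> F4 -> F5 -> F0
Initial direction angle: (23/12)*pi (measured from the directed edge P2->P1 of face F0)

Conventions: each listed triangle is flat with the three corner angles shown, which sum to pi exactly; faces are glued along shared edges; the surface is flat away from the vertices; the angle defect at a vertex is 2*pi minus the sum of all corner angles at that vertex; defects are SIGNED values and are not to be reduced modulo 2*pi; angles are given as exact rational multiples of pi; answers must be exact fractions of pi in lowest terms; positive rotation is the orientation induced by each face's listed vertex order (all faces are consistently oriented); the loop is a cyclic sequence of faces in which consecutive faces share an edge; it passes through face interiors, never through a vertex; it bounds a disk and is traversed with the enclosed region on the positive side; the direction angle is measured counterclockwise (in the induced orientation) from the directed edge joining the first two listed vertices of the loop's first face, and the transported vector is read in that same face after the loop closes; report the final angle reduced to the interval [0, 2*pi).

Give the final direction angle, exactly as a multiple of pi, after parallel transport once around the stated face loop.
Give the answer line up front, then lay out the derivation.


Answer: final direction angle = (5/4)*pi

enclosed vertex P1: corner angles sum to (2/3)*pi, defect = 2*pi - (2/3)*pi = (4/3)*pi
the final direction is the initial angle plus the enclosed defects, taken mod 2*pi in the induced orientation
final angle = (23/12)*pi + (4/3)*pi = (5/4)*pi (mod 2*pi)


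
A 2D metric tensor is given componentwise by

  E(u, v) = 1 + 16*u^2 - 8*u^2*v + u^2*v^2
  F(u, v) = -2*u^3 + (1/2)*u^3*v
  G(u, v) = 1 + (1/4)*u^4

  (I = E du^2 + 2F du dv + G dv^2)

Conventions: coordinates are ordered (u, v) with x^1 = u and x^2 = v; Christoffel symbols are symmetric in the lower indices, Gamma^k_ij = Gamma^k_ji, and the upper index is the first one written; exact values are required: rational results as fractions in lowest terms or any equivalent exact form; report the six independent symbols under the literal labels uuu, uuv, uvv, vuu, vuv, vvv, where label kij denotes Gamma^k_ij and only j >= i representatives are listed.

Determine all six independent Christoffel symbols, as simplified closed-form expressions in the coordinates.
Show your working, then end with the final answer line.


E = 1 + 16*u^2 - 8*u^2*v + u^2*v^2; F = -2*u^3 + (1/2)*u^3*v; G = 1 + (1/4)*u^4
Gamma^k_ij = (1/2) g^{kl} (d_i g_jl + d_j g_il - d_l g_ij), with g^inv = (1/(EG-F^2)) [[G, -F], [-F, E]]
first partials: E_u = 32*u - 16*u*v + 2*u*v^2, E_v = -8*u^2 + 2*u^2*v, F_u = -6*u^2 + (3/2)*u^2*v, F_v = (1/2)*u^3, G_u = u^3, G_v = 0
D = EG - F^2 = 1 + 16*u^2 - 8*u^2*v + u^2*v^2 + (1/4)*u^4
expanded: Gamma^u_uu = (G E_u - 2F F_u + F E_v)/(2D), Gamma^u_uv = (G E_v - F G_u)/(2D), Gamma^u_vv = (2G F_v - G G_u - F G_v)/(2D), Gamma^v_uu = (2E F_u - E E_v - F E_u)/(2D), Gamma^v_uv = (E G_u - F E_v)/(2D), Gamma^v_vv = (E G_v - 2F F_v + F G_u)/(2D); substitute and cancel common factors

Answer: Gamma_uuu = (4*u*v^2 - 32*u*v + 64*u)/(u^4 + 4*u^2*v^2 - 32*u^2*v + 64*u^2 + 4), Gamma_uuv = (4*u^2*v - 16*u^2)/(u^4 + 4*u^2*v^2 - 32*u^2*v + 64*u^2 + 4), Gamma_uvv = 0, Gamma_vuu = (2*u^2*v - 8*u^2)/(u^4 + 4*u^2*v^2 - 32*u^2*v + 64*u^2 + 4), Gamma_vuv = 2*u^3/(u^4 + 4*u^2*v^2 - 32*u^2*v + 64*u^2 + 4), Gamma_vvv = 0
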